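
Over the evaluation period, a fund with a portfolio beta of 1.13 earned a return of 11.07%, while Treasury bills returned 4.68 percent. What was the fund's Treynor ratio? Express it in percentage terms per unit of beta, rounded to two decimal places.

5.65%

Treynor = (R_P − R_f) / β_P = (11.07% − 4.68%) / 1.1300 = 6.39% / 1.1300 = 5.65%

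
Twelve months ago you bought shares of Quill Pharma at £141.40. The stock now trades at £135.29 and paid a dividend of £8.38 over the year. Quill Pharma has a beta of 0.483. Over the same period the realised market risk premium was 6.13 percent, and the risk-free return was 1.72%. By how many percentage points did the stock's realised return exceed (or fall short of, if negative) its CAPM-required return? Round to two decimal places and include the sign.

-3.08%

Realised HPR = (P1 + D1 − P0) / P0 = (135.29 + 8.38 − 141.40) / 141.40 = 2.27 / 141.40 = 1.6054%
CAPM required = R_f + β·MRP = 1.72% + 0.483 × 6.13% = 4.68079%
α = realised − required = 1.6054% − 4.68079% = -3.08%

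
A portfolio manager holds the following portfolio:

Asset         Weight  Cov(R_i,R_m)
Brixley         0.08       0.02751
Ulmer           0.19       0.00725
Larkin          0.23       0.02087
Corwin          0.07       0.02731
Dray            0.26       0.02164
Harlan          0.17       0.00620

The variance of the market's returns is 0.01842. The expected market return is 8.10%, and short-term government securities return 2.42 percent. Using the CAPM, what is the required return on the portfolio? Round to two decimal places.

β_Brixley = 0.02751 / 0.01842 = 1.4935
β_Ulmer = 0.00725 / 0.01842 = 0.3936
β_Larkin = 0.02087 / 0.01842 = 1.1330
β_Corwin = 0.02731 / 0.01842 = 1.4826
β_Dray = 0.02164 / 0.01842 = 1.1748
β_Harlan = 0.00620 / 0.01842 = 0.3366
β_P = Σ w_i β_i = 0.08×1.4935 + 0.19×0.3936 + 0.23×1.1330 + 0.07×1.4826 + 0.26×1.1748 + 0.17×0.3366 = 0.9213
MRP = 8.10% − 2.42% = 5.68%
E(R_P) = R_f + β_P × MRP = 2.42% + 0.9213 × 5.68% = 7.65%

7.65%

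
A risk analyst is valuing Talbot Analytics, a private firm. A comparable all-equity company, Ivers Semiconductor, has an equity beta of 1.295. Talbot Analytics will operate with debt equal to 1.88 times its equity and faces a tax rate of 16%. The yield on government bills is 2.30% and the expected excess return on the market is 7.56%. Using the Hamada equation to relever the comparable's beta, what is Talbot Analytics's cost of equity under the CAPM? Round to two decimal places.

27.55%

β_L = β_U × [1 + (1 − t)(D/E)] = 1.295 × [1 + (1 − 0.16) × 1.88]
    = 1.295 × [1 + 0.84 × 1.88] = 1.295 × 2.5792 = 3.3401
E(R) = R_f + β_L × MRP = 2.30% + 3.3401 × 7.56% = 27.55%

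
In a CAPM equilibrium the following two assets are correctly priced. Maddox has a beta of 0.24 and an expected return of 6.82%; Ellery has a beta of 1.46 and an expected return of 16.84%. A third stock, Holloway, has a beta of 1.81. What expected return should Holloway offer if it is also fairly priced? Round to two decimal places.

MRP (SML slope) = (16.84% − 6.82%) / (1.46 − 0.24) = 10.02% / 1.22 = 8.2131%
R_f (intercept) = 6.82% − 0.24 × 8.2131% = 4.8489%
E(R_Holloway) = R_f + β × MRP = 4.8489% + 1.81 × 8.2131% = 19.71%

19.71%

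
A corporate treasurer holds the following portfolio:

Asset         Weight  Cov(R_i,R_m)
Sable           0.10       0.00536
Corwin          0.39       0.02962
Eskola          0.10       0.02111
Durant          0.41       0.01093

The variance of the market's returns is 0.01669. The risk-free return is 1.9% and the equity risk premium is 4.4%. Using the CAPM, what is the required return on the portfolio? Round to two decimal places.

6.82%

β_Sable = 0.00536 / 0.01669 = 0.3212
β_Corwin = 0.02962 / 0.01669 = 1.7747
β_Eskola = 0.02111 / 0.01669 = 1.2648
β_Durant = 0.01093 / 0.01669 = 0.6549
β_P = Σ w_i β_i = 0.10×0.3212 + 0.39×1.7747 + 0.10×1.2648 + 0.41×0.6549 = 1.1192
E(R_P) = R_f + β_P × MRP = 1.9% + 1.1192 × 4.4% = 6.82%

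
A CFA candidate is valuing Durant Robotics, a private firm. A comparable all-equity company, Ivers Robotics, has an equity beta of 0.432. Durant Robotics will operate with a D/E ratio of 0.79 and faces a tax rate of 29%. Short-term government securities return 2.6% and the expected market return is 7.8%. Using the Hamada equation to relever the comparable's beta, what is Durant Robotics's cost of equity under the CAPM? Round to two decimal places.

β_L = β_U × [1 + (1 − t)(D/E)] = 0.432 × [1 + (1 − 0.29) × 0.79]
    = 0.432 × [1 + 0.71 × 0.79] = 0.432 × 1.5609 = 0.6743
MRP = 7.8% − 2.6% = 5.20%
E(R) = R_f + β_L × MRP = 2.6% + 0.6743 × 5.2% = 6.11%

6.11%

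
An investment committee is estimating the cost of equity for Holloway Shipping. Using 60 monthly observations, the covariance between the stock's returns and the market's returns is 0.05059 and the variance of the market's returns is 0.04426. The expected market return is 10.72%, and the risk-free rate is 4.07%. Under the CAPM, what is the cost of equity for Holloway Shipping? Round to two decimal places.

β = Cov(R_i, R_m) / Var(R_m) = 0.05059 / 0.04426 = 1.1430
MRP = 10.72% − 4.07% = 6.65%
E(R) = R_f + β × MRP = 4.07% + 1.1430 × 6.65% = 11.67%

11.67%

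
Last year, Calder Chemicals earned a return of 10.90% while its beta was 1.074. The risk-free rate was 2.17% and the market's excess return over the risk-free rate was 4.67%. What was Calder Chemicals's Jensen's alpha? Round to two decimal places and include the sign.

CAPM benchmark = R_f + β(R_m − R_f) = 2.17% + 1.074 × 4.67% = 7.18558%
α = actual − benchmark = 10.90% − 7.18558% = +3.71%

+3.71%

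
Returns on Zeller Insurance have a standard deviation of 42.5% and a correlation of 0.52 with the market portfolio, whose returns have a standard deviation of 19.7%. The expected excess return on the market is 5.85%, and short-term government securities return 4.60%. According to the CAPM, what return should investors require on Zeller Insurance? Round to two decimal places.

11.16%

β = ρ × σ_i / σ_m = 0.52 × 42.5% / 19.7% = 1.1218
E(R) = 4.60% + 1.1218 × 5.85% = 11.16%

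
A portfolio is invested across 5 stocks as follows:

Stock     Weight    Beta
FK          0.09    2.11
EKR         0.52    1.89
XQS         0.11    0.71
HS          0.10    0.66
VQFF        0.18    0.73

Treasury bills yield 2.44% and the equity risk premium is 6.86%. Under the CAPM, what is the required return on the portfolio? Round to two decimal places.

β_P = Σ w_i β_i = 0.09×2.11 + 0.52×1.89 + 0.11×0.71 + 0.10×0.66 + 0.18×0.73 = 1.4482
E(R_P) = R_f + β_P × MRP = 2.44% + 1.4482 × 6.86% = 12.37%

12.37%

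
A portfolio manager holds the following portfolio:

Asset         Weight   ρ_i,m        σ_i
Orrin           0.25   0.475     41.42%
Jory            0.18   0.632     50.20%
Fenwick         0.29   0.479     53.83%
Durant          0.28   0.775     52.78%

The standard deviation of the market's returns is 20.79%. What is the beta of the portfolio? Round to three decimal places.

β_Orrin = 0.475 × 41.42% / 20.79% = 0.9463
β_Jory = 0.632 × 50.20% / 20.79% = 1.5260
β_Fenwick = 0.479 × 53.83% / 20.79% = 1.2402
β_Durant = 0.775 × 52.78% / 20.79% = 1.9675
β_P = Σ w_i β_i = 0.25×0.9463 + 0.18×1.5260 + 0.29×1.2402 + 0.28×1.9675 = 1.4218

1.422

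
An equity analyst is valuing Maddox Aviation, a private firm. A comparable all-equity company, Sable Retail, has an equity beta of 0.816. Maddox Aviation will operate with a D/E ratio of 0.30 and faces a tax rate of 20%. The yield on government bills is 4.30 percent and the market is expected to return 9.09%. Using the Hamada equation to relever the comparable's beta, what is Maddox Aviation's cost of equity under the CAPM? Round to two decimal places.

β_L = β_U × [1 + (1 − t)(D/E)] = 0.816 × [1 + (1 − 0.20) × 0.30]
    = 0.816 × [1 + 0.80 × 0.30] = 0.816 × 1.2400 = 1.0118
MRP = 9.09% − 4.30% = 4.79%
E(R) = R_f + β_L × MRP = 4.30% + 1.0118 × 4.79% = 9.15%

9.15%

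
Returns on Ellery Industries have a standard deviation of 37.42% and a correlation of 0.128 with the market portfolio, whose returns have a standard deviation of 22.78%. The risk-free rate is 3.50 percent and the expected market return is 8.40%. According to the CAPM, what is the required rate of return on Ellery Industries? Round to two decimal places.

β = ρ × σ_i / σ_m = 0.128 × 37.42% / 22.78% = 0.2103
MRP = 8.40% − 3.50% = 4.90%
E(R) = 3.50% + 0.2103 × 4.90% = 4.53%

4.53%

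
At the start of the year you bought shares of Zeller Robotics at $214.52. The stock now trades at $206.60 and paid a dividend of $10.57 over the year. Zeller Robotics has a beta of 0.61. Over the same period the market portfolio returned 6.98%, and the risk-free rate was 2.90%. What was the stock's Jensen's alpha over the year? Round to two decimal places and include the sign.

Realised HPR = (P1 + D1 − P0) / P0 = (206.60 + 10.57 − 214.52) / 214.52 = 2.65 / 214.52 = 1.2353%
MRP = 6.98% − 2.90% = 4.08%
CAPM required = R_f + β·MRP = 2.90% + 0.61 × 4.08% = 5.3888%
α = realised − required = 1.2353% − 5.3888% = -4.15%

-4.15%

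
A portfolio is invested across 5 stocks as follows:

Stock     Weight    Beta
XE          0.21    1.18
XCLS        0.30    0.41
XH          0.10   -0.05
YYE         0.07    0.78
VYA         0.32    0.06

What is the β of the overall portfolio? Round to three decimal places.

β_P = Σ w_i β_i = 0.21×1.18 + 0.30×0.41 + 0.10×-0.05 + 0.07×0.78 + 0.32×0.06 = 0.4396

0.440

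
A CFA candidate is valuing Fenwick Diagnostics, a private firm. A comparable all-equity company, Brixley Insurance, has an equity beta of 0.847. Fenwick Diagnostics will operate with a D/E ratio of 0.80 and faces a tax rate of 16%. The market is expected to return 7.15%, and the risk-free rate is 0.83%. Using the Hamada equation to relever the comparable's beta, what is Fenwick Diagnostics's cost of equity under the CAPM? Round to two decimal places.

9.78%

β_L = β_U × [1 + (1 − t)(D/E)] = 0.847 × [1 + (1 − 0.16) × 0.80]
    = 0.847 × [1 + 0.84 × 0.80] = 0.847 × 1.6720 = 1.4162
MRP = 7.15% − 0.83% = 6.32%
E(R) = R_f + β_L × MRP = 0.83% + 1.4162 × 6.32% = 9.78%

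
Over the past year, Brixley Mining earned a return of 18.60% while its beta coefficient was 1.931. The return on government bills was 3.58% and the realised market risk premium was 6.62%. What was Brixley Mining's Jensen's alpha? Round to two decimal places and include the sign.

CAPM benchmark = R_f + β(R_m − R_f) = 3.58% + 1.931 × 6.62% = 16.36322%
α = actual − benchmark = 18.60% − 16.36322% = +2.24%

+2.24%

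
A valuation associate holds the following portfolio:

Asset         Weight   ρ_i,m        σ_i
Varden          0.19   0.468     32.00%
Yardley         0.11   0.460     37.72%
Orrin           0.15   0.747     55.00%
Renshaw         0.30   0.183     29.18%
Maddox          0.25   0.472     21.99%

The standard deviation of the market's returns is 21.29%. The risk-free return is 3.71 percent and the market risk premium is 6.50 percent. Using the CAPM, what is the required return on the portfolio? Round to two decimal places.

β_Varden = 0.468 × 32.00% / 21.29% = 0.7034
β_Yardley = 0.460 × 37.72% / 21.29% = 0.8150
β_Orrin = 0.747 × 55.00% / 21.29% = 1.9298
β_Renshaw = 0.183 × 29.18% / 21.29% = 0.2508
β_Maddox = 0.472 × 21.99% / 21.29% = 0.4875
β_P = Σ w_i β_i = 0.19×0.7034 + 0.11×0.8150 + 0.15×1.9298 + 0.30×0.2508 + 0.25×0.4875 = 0.7099
E(R_P) = R_f + β_P × MRP = 3.71% + 0.7099 × 6.50% = 8.32%

8.32%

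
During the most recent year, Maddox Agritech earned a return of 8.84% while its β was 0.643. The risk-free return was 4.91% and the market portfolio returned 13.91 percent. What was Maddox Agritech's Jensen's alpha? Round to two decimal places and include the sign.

-1.86%

Market excess return = 13.91% − 4.91% = 9.00%
CAPM benchmark = R_f + β(R_m − R_f) = 4.91% + 0.643 × 9.00% = 10.69700%
α = actual − benchmark = 8.84% − 10.69700% = -1.86%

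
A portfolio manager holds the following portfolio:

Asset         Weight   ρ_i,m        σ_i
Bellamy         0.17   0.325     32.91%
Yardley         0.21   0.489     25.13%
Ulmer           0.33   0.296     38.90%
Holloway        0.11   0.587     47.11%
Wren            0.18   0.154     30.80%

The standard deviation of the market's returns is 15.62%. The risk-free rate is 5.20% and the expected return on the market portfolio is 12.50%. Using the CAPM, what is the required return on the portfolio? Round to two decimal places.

β_Bellamy = 0.325 × 32.91% / 15.62% = 0.6847
β_Yardley = 0.489 × 25.13% / 15.62% = 0.7867
β_Ulmer = 0.296 × 38.90% / 15.62% = 0.7372
β_Holloway = 0.587 × 47.11% / 15.62% = 1.7704
β_Wren = 0.154 × 30.80% / 15.62% = 0.3037
β_P = Σ w_i β_i = 0.17×0.6847 + 0.21×0.7867 + 0.33×0.7372 + 0.11×1.7704 + 0.18×0.3037 = 0.7743
MRP = 12.50% − 5.20% = 7.30%
E(R_P) = R_f + β_P × MRP = 5.20% + 0.7743 × 7.30% = 10.85%

10.85%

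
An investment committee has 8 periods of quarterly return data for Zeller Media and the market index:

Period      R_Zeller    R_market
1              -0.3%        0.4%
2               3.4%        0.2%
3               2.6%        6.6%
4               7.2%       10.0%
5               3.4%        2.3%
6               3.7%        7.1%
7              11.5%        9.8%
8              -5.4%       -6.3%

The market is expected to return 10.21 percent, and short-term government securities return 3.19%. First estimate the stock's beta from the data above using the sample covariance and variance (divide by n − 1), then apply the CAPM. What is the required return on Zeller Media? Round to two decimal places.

8.64%

Mean R_i = (-0.3 + 3.4 + 2.6 + 7.2 + 3.4 + 3.7 + 11.5 − 5.4) / 8 = 3.2625%
Mean R_m = (0.4 + 0.2 + 6.6 + 10.0 + 2.3 + 7.1 + 9.8 − 6.3) / 8 = 3.7625%
Σ(R_i − R̄_i)(R_m − R̄_m) = 172.3288  ⇒  Cov = 172.3288 / 7 = 24.6184
Σ(R_m − R̄_m)² = 221.9388  ⇒  Var(R_m) = 221.9388 / 7 = 31.7055
β = Cov / Var(R_m) = 24.6184 / 31.7055 = 0.7765
MRP = 10.21% − 3.19% = 7.02%
E(R) = R_f + β × MRP = 3.19% + 0.7765 × 7.02% = 8.64%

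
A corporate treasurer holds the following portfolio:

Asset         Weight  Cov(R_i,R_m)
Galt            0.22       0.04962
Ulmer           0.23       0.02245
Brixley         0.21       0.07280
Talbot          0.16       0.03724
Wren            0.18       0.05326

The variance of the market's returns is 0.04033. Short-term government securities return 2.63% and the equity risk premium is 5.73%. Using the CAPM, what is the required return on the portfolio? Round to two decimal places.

β_Galt = 0.04962 / 0.04033 = 1.2303
β_Ulmer = 0.02245 / 0.04033 = 0.5567
β_Brixley = 0.07280 / 0.04033 = 1.8051
β_Talbot = 0.03724 / 0.04033 = 0.9234
β_Wren = 0.05326 / 0.04033 = 1.3206
β_P = Σ w_i β_i = 0.22×1.2303 + 0.23×0.5567 + 0.21×1.8051 + 0.16×0.9234 + 0.18×1.3206 = 1.1632
E(R_P) = R_f + β_P × MRP = 2.63% + 1.1632 × 5.73% = 9.30%

9.30%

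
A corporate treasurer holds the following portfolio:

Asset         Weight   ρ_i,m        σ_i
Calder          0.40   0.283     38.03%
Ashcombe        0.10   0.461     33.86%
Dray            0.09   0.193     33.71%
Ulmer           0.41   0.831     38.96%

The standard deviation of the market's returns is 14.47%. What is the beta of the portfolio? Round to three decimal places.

β_Calder = 0.283 × 38.03% / 14.47% = 0.7438
β_Ashcombe = 0.461 × 33.86% / 14.47% = 1.0787
β_Dray = 0.193 × 33.71% / 14.47% = 0.4496
β_Ulmer = 0.831 × 38.96% / 14.47% = 2.2374
β_P = Σ w_i β_i = 0.40×0.7438 + 0.10×1.0787 + 0.09×0.4496 + 0.41×2.2374 = 1.3632

1.363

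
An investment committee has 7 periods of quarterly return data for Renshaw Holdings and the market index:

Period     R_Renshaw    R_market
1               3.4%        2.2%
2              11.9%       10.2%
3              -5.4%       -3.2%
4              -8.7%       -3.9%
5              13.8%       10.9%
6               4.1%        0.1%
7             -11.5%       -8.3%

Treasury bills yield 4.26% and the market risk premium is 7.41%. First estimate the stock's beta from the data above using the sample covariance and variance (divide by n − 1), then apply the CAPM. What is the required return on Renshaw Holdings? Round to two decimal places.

Mean R_i = (3.4 + 11.9 − 5.4 − 8.7 + 13.8 + 4.1 − 11.5) / 7 = 1.0857%
Mean R_m = (2.2 + 10.2 − 3.2 − 3.9 + 10.9 + 0.1 − 8.3) / 7 = 1.1429%
Σ(R_i − R̄_i)(R_m − R̄_m) = 417.6643  ⇒  Cov = 417.6643 / 6 = 69.6107
Σ(R_m − R̄_m)² = 312.8971  ⇒  Var(R_m) = 312.8971 / 6 = 52.1495
β = Cov / Var(R_m) = 69.6107 / 52.1495 = 1.3348
E(R) = R_f + β × MRP = 4.26% + 1.3348 × 7.41% = 14.15%

14.15%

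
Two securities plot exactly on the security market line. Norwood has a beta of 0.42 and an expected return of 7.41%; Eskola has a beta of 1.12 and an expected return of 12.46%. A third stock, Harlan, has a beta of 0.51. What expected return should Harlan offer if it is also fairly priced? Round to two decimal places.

MRP (SML slope) = (12.46% − 7.41%) / (1.12 − 0.42) = 5.05% / 0.70 = 7.2143%
R_f (intercept) = 7.41% − 0.42 × 7.2143% = 4.3800%
E(R_Harlan) = R_f + β × MRP = 4.3800% + 0.51 × 7.2143% = 8.06%

8.06%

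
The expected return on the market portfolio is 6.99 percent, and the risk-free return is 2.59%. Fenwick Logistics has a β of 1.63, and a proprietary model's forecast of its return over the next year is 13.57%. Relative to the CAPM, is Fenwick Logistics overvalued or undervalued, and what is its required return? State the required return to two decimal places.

MRP = 6.99% − 2.59% = 4.40%
Required return = R_f + β·MRP = 2.59% + 1.63 × 4.40% = 9.76%
Forecast 13.57% > required 9.76% → the stock plots above the SML → undervalued.

Undervalued; required return 9.76%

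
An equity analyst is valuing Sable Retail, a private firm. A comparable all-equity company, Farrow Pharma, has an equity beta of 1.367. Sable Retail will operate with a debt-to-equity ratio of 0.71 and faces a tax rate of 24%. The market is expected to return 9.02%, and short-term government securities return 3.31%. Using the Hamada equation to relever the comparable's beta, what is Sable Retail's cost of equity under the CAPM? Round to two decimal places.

15.33%

β_L = β_U × [1 + (1 − t)(D/E)] = 1.367 × [1 + (1 − 0.24) × 0.71]
    = 1.367 × [1 + 0.76 × 0.71] = 1.367 × 1.5396 = 2.1046
MRP = 9.02% − 3.31% = 5.71%
E(R) = R_f + β_L × MRP = 3.31% + 2.1046 × 5.71% = 15.33%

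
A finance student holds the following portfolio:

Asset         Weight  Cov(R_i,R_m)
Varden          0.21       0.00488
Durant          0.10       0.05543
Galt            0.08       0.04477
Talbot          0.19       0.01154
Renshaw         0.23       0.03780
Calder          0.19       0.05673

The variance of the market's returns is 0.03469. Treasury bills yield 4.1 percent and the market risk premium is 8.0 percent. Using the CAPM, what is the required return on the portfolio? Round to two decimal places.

11.44%

β_Varden = 0.00488 / 0.03469 = 0.1407
β_Durant = 0.05543 / 0.03469 = 1.5979
β_Galt = 0.04477 / 0.03469 = 1.2906
β_Talbot = 0.01154 / 0.03469 = 0.3327
β_Renshaw = 0.03780 / 0.03469 = 1.0897
β_Calder = 0.05673 / 0.03469 = 1.6353
β_P = Σ w_i β_i = 0.21×0.1407 + 0.10×1.5979 + 0.08×1.2906 + 0.19×0.3327 + 0.23×1.0897 + 0.19×1.6353 = 0.9171
E(R_P) = R_f + β_P × MRP = 4.1% + 0.9171 × 8.0% = 11.44%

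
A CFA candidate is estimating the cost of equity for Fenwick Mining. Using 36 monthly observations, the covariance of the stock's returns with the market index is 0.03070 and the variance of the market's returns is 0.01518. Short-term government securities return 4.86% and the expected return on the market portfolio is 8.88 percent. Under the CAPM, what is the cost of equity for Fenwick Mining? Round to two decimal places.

12.99%

β = Cov(R_i, R_m) / Var(R_m) = 0.03070 / 0.01518 = 2.0224
MRP = 8.88% − 4.86% = 4.02%
E(R) = R_f + β × MRP = 4.86% + 2.0224 × 4.02% = 12.99%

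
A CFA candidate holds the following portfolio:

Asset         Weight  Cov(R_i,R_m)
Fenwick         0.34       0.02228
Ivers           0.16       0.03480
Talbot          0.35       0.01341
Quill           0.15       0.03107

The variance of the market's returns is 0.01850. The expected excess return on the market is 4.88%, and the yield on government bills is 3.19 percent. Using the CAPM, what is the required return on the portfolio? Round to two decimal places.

9.12%

β_Fenwick = 0.02228 / 0.01850 = 1.2043
β_Ivers = 0.03480 / 0.01850 = 1.8811
β_Talbot = 0.01341 / 0.01850 = 0.7249
β_Quill = 0.03107 / 0.01850 = 1.6795
β_P = Σ w_i β_i = 0.34×1.2043 + 0.16×1.8811 + 0.35×0.7249 + 0.15×1.6795 = 1.2161
E(R_P) = R_f + β_P × MRP = 3.19% + 1.2161 × 4.88% = 9.12%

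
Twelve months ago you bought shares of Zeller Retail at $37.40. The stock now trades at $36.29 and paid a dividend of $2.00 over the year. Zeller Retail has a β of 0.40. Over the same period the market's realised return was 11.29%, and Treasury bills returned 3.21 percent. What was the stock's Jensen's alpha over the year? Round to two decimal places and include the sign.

-4.06%

Realised HPR = (P1 + D1 − P0) / P0 = (36.29 + 2.00 − 37.40) / 37.40 = 0.89 / 37.40 = 2.3797%
MRP = 11.29% − 3.21% = 8.08%
CAPM required = R_f + β·MRP = 3.21% + 0.40 × 8.08% = 6.4420%
α = realised − required = 2.3797% − 6.4420% = -4.06%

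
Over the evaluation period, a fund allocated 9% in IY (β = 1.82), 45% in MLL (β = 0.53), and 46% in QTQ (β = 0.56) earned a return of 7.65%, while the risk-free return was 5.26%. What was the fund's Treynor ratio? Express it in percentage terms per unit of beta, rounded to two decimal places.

3.62%

β_P = 0.09×1.82 + 0.45×0.53 + 0.46×0.56 = 0.6599
Treynor = (R_P − R_f) / β_P = (7.65% − 5.26%) / 0.6599 = 2.39% / 0.6599 = 3.62%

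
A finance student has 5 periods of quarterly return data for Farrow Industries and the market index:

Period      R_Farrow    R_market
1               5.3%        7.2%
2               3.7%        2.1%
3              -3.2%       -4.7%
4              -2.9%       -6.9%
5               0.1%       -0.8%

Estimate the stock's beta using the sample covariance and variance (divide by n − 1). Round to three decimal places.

0.664

Mean R_i = (5.3 + 3.7 − 3.2 − 2.9 + 0.1) / 5 = 0.6000%
Mean R_m = (7.2 + 2.1 − 4.7 − 6.9 − 0.8) / 5 = -0.6200%
Σ(R_i − R̄_i)(R_m − R̄_m) = 82.7600  ⇒  Cov = 82.7600 / 4 = 20.6900
Σ(R_m − R̄_m)² = 124.6680  ⇒  Var(R_m) = 124.6680 / 4 = 31.1670
β = Cov / Var(R_m) = 20.6900 / 31.1670 = 0.6638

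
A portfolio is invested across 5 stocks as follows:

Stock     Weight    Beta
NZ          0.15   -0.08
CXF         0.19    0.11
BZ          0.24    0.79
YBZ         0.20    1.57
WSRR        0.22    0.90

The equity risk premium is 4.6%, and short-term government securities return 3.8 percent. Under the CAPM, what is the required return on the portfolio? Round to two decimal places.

7.07%

β_P = Σ w_i β_i = 0.15×-0.08 + 0.19×0.11 + 0.24×0.79 + 0.20×1.57 + 0.22×0.90 = 0.7105
E(R_P) = R_f + β_P × MRP = 3.8% + 0.7105 × 4.6% = 7.07%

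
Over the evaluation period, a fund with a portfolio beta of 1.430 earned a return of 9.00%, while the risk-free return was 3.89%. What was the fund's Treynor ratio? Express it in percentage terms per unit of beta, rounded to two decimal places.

3.57%

Treynor = (R_P − R_f) / β_P = (9.00% − 3.89%) / 1.4300 = 5.11% / 1.4300 = 3.57%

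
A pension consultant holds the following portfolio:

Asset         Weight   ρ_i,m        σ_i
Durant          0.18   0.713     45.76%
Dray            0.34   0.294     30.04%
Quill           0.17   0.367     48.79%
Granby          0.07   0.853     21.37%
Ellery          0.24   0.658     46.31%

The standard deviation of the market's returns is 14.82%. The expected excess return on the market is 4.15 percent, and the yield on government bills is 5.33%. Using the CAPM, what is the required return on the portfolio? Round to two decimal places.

β_Durant = 0.713 × 45.76% / 14.82% = 2.2015
β_Dray = 0.294 × 30.04% / 14.82% = 0.5959
β_Quill = 0.367 × 48.79% / 14.82% = 1.2082
β_Granby = 0.853 × 21.37% / 14.82% = 1.2300
β_Ellery = 0.658 × 46.31% / 14.82% = 2.0561
β_P = Σ w_i β_i = 0.18×2.2015 + 0.34×0.5959 + 0.17×1.2082 + 0.07×1.2300 + 0.24×2.0561 = 1.3838
E(R_P) = R_f + β_P × MRP = 5.33% + 1.3838 × 4.15% = 11.07%

11.07%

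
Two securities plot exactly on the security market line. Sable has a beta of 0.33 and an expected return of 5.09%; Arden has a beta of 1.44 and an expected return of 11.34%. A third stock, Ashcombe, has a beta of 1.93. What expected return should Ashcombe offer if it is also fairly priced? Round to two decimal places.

MRP (SML slope) = (11.34% − 5.09%) / (1.44 − 0.33) = 6.25% / 1.11 = 5.6306%
R_f (intercept) = 5.09% − 0.33 × 5.6306% = 3.2319%
E(R_Ashcombe) = R_f + β × MRP = 3.2319% + 1.93 × 5.6306% = 14.10%

14.10%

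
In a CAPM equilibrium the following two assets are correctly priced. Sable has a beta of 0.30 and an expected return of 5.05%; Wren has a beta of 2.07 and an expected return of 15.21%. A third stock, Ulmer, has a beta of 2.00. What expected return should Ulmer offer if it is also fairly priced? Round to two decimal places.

MRP (SML slope) = (15.21% − 5.05%) / (2.07 − 0.30) = 10.16% / 1.77 = 5.7401%
R_f (intercept) = 5.05% − 0.30 × 5.7401% = 3.3280%
E(R_Ulmer) = R_f + β × MRP = 3.3280% + 2.00 × 5.7401% = 14.81%

14.81%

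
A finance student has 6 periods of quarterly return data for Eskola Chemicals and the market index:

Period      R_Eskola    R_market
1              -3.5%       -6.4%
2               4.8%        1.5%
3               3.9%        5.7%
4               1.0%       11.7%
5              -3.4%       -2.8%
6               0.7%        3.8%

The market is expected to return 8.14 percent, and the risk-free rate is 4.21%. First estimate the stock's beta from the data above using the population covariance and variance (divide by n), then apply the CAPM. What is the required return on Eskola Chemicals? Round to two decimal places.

5.51%

Mean R_i = (-3.5 + 4.8 + 3.9 + 1.0 − 3.4 + 0.7) / 6 = 0.5833%
Mean R_m = (-6.4 + 1.5 + 5.7 + 11.7 − 2.8 + 3.8) / 6 = 2.2500%
Σ(R_i − R̄_i)(R_m − R̄_m) = 67.8350  ⇒  Cov = 67.8350 / 6 = 11.3058
Σ(R_m − R̄_m)² = 204.4950  ⇒  Var(R_m) = 204.4950 / 6 = 34.0825
β = Cov / Var(R_m) = 11.3058 / 34.0825 = 0.3317
MRP = 8.14% − 4.21% = 3.93%
E(R) = R_f + β × MRP = 4.21% + 0.3317 × 3.93% = 5.51%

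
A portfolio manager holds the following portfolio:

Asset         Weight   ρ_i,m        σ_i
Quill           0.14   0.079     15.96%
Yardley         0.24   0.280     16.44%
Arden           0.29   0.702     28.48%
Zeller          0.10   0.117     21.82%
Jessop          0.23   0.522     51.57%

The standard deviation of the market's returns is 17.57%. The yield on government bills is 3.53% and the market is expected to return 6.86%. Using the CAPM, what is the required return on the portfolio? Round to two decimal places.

6.09%

β_Quill = 0.079 × 15.96% / 17.57% = 0.0718
β_Yardley = 0.280 × 16.44% / 17.57% = 0.2620
β_Arden = 0.702 × 28.48% / 17.57% = 1.1379
β_Zeller = 0.117 × 21.82% / 17.57% = 0.1453
β_Jessop = 0.522 × 51.57% / 17.57% = 1.5321
β_P = Σ w_i β_i = 0.14×0.0718 + 0.24×0.2620 + 0.29×1.1379 + 0.10×0.1453 + 0.23×1.5321 = 0.7698
MRP = 6.86% − 3.53% = 3.33%
E(R_P) = R_f + β_P × MRP = 3.53% + 0.7698 × 3.33% = 6.09%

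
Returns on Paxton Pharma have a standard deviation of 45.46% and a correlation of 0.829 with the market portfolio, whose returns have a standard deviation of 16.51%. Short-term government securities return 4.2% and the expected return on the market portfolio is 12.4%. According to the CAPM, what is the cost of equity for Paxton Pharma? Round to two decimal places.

β = ρ × σ_i / σ_m = 0.829 × 45.46% / 16.51% = 2.2826
MRP = 12.4% − 4.2% = 8.20%
E(R) = 4.2% + 2.2826 × 8.2% = 22.92%

22.92%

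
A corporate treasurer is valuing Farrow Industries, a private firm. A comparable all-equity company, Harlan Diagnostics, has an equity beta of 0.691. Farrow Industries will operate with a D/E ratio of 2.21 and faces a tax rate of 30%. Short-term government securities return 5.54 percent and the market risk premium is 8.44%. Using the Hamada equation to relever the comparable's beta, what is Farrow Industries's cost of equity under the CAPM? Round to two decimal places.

β_L = β_U × [1 + (1 − t)(D/E)] = 0.691 × [1 + (1 − 0.30) × 2.21]
    = 0.691 × [1 + 0.70 × 2.21] = 0.691 × 2.5470 = 1.7600
E(R) = R_f + β_L × MRP = 5.54% + 1.7600 × 8.44% = 20.39%

20.39%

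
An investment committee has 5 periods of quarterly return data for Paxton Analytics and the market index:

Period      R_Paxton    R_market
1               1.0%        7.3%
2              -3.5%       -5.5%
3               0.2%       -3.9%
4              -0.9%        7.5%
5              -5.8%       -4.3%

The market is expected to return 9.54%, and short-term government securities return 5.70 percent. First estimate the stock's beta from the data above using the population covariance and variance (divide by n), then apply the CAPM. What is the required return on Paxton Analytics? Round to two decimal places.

Mean R_i = (1.0 − 3.5 + 0.2 − 0.9 − 5.8) / 5 = -1.8000%
Mean R_m = (7.3 − 5.5 − 3.9 + 7.5 − 4.3) / 5 = 0.2200%
Σ(R_i − R̄_i)(R_m − R̄_m) = 45.9400  ⇒  Cov = 45.9400 / 5 = 9.1880
Σ(R_m − R̄_m)² = 173.2480  ⇒  Var(R_m) = 173.2480 / 5 = 34.6496
β = Cov / Var(R_m) = 9.1880 / 34.6496 = 0.2652
MRP = 9.54% − 5.70% = 3.84%
E(R) = R_f + β × MRP = 5.70% + 0.2652 × 3.84% = 6.72%

6.72%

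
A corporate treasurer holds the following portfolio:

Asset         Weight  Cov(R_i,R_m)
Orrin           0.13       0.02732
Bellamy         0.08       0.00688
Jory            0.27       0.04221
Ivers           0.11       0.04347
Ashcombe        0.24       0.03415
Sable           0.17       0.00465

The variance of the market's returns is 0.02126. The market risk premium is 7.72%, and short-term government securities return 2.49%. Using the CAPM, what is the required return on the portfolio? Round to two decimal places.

13.12%

β_Orrin = 0.02732 / 0.02126 = 1.2850
β_Bellamy = 0.00688 / 0.02126 = 0.3236
β_Jory = 0.04221 / 0.02126 = 1.9854
β_Ivers = 0.04347 / 0.02126 = 2.0447
β_Ashcombe = 0.03415 / 0.02126 = 1.6063
β_Sable = 0.00465 / 0.02126 = 0.2187
β_P = Σ w_i β_i = 0.13×1.2850 + 0.08×0.3236 + 0.27×1.9854 + 0.11×2.0447 + 0.24×1.6063 + 0.17×0.2187 = 1.3766
E(R_P) = R_f + β_P × MRP = 2.49% + 1.3766 × 7.72% = 13.12%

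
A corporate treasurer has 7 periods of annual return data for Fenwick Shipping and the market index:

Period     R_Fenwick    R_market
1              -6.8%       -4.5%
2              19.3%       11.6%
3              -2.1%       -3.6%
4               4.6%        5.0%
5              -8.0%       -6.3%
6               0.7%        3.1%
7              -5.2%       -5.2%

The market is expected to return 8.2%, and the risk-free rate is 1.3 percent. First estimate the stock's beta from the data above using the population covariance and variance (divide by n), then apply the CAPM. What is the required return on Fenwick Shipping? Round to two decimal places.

Mean R_i = (-6.8 + 19.3 − 2.1 + 4.6 − 8.0 + 0.7 − 5.2) / 7 = 0.3571%
Mean R_m = (-4.5 + 11.6 − 3.6 + 5.0 − 6.3 + 3.1 − 5.2) / 7 = 0.0143%
Σ(R_i − R̄_i)(R_m − R̄_m) = 364.6143  ⇒  Cov = 364.6143 / 7 = 52.0878
Σ(R_m − R̄_m)² = 269.1086  ⇒  Var(R_m) = 269.1086 / 7 = 38.4441
β = Cov / Var(R_m) = 52.0878 / 38.4441 = 1.3549
MRP = 8.2% − 1.3% = 6.90%
E(R) = R_f + β × MRP = 1.3% + 1.3549 × 6.9% = 10.65%

10.65%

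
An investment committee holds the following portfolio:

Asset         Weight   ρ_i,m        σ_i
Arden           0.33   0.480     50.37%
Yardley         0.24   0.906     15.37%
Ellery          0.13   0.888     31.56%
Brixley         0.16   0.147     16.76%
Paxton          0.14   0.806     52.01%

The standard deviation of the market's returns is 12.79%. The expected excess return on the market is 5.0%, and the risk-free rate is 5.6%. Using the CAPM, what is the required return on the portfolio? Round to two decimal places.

β_Arden = 0.480 × 50.37% / 12.79% = 1.8904
β_Yardley = 0.906 × 15.37% / 12.79% = 1.0888
β_Ellery = 0.888 × 31.56% / 12.79% = 2.1912
β_Brixley = 0.147 × 16.76% / 12.79% = 0.1926
β_Paxton = 0.806 × 52.01% / 12.79% = 3.2776
β_P = Σ w_i β_i = 0.33×1.8904 + 0.24×1.0888 + 0.13×2.1912 + 0.16×0.1926 + 0.14×3.2776 = 1.6597
E(R_P) = R_f + β_P × MRP = 5.6% + 1.6597 × 5.0% = 13.90%

13.90%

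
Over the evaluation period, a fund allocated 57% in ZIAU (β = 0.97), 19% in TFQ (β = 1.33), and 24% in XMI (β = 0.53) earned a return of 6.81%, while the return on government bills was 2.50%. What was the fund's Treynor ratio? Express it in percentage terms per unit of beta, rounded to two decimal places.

4.62%

β_P = 0.57×0.97 + 0.19×1.33 + 0.24×0.53 = 0.9328
Treynor = (R_P − R_f) / β_P = (6.81% − 2.50%) / 0.9328 = 4.31% / 0.9328 = 4.62%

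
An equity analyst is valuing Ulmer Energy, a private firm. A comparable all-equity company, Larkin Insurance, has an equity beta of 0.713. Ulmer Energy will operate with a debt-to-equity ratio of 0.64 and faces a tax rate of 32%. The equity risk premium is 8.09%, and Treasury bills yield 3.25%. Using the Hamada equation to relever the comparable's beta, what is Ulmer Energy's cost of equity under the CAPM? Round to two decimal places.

β_L = β_U × [1 + (1 − t)(D/E)] = 0.713 × [1 + (1 − 0.32) × 0.64]
    = 0.713 × [1 + 0.68 × 0.64] = 0.713 × 1.4352 = 1.0233
E(R) = R_f + β_L × MRP = 3.25% + 1.0233 × 8.09% = 11.53%

11.53%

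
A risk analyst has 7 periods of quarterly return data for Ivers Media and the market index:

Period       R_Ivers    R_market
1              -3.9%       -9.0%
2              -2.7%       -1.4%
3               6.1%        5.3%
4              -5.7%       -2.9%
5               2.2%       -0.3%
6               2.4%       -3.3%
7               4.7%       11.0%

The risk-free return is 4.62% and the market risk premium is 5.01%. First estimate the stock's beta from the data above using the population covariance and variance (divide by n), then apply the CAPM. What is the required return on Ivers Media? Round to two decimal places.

7.23%

Mean R_i = (-3.9 − 2.7 + 6.1 − 5.7 + 2.2 + 2.4 + 4.7) / 7 = 0.4429%
Mean R_m = (-9.0 − 1.4 + 5.3 − 2.9 − 0.3 − 3.3 + 11.0) / 7 = -0.0857%
Σ(R_i − R̄_i)(R_m − R̄_m) = 131.1257  ⇒  Cov = 131.1257 / 7 = 18.7322
Σ(R_m − R̄_m)² = 251.3886  ⇒  Var(R_m) = 251.3886 / 7 = 35.9127
β = Cov / Var(R_m) = 18.7322 / 35.9127 = 0.5216
E(R) = R_f + β × MRP = 4.62% + 0.5216 × 5.01% = 7.23%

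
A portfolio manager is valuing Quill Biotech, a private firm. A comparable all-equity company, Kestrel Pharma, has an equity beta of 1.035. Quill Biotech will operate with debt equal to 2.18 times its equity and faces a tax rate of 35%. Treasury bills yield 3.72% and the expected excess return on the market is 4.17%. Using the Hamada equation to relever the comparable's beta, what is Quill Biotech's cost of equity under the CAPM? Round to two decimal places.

14.15%

β_L = β_U × [1 + (1 − t)(D/E)] = 1.035 × [1 + (1 − 0.35) × 2.18]
    = 1.035 × [1 + 0.65 × 2.18] = 1.035 × 2.4170 = 2.5016
E(R) = R_f + β_L × MRP = 3.72% + 2.5016 × 4.17% = 14.15%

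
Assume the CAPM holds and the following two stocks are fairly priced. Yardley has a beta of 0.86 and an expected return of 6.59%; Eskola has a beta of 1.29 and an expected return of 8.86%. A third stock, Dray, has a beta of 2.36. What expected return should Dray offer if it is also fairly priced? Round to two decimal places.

14.51%

MRP (SML slope) = (8.86% − 6.59%) / (1.29 − 0.86) = 2.27% / 0.43 = 5.2791%
R_f (intercept) = 6.59% − 0.86 × 5.2791% = 2.0500%
E(R_Dray) = R_f + β × MRP = 2.0500% + 2.36 × 5.2791% = 14.51%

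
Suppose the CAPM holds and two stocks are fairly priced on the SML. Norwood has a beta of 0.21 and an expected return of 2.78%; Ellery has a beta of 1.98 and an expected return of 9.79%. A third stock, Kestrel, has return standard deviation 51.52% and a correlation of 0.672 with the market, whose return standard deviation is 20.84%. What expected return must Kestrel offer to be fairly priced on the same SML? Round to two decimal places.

MRP = (9.79% − 2.78%) / (1.98 − 0.21) = 3.9605%
R_f = 2.78% − 0.21 × 3.9605% = 1.9483%
β_Kestrel = ρ·σ_i/σ_m = 0.672 × 51.52 / 20.84 = 1.6613
E(R_Kestrel) = R_f + β × MRP = 1.9483% + 1.6613 × 3.9605% = 8.53%

8.53%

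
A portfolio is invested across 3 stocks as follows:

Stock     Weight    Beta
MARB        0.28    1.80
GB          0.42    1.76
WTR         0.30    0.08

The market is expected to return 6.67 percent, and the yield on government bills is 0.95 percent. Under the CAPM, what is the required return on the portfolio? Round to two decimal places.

8.20%

β_P = Σ w_i β_i = 0.28×1.80 + 0.42×1.76 + 0.30×0.08 = 1.2672
MRP = 6.67% − 0.95% = 5.72%
E(R_P) = R_f + β_P × MRP = 0.95% + 1.2672 × 5.72% = 8.20%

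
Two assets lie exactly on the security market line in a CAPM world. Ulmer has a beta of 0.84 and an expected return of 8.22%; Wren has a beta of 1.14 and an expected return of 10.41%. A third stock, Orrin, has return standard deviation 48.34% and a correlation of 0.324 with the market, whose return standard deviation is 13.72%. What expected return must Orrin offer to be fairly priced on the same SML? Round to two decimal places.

10.42%

MRP = (10.41% − 8.22%) / (1.14 − 0.84) = 7.3000%
R_f = 8.22% − 0.84 × 7.3000% = 2.0880%
β_Orrin = ρ·σ_i/σ_m = 0.324 × 48.34 / 13.72 = 1.1416
E(R_Orrin) = R_f + β × MRP = 2.0880% + 1.1416 × 7.3000% = 10.42%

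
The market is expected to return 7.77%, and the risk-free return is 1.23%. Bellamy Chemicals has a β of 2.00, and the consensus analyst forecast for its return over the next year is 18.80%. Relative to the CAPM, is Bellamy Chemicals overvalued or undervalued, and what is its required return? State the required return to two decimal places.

Undervalued; required return 14.31%

MRP = 7.77% − 1.23% = 6.54%
Required return = R_f + β·MRP = 1.23% + 2.00 × 6.54% = 14.31%
Forecast 18.80% > required 14.31% → the stock plots above the SML → undervalued.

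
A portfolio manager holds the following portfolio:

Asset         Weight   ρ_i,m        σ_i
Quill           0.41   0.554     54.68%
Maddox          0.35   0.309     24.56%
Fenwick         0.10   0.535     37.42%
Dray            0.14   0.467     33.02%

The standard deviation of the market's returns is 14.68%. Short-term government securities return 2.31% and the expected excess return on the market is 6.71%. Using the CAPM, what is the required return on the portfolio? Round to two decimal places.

11.10%

β_Quill = 0.554 × 54.68% / 14.68% = 2.0635
β_Maddox = 0.309 × 24.56% / 14.68% = 0.5170
β_Fenwick = 0.535 × 37.42% / 14.68% = 1.3637
β_Dray = 0.467 × 33.02% / 14.68% = 1.0504
β_P = Σ w_i β_i = 0.41×2.0635 + 0.35×0.5170 + 0.10×1.3637 + 0.14×1.0504 = 1.3104
E(R_P) = R_f + β_P × MRP = 2.31% + 1.3104 × 6.71% = 11.10%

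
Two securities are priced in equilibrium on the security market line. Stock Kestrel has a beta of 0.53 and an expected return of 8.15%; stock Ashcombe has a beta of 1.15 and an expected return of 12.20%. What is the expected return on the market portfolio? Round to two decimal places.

11.22%

Both satisfy E(R) = R_f + β·MRP, so the slope of the SML is
MRP = (12.20% − 8.15%) / (1.15 − 0.53) = 4.05% / 0.62 = 6.5323%
R_f = E(R_Kestrel) − β_Kestrel·MRP = 8.15% − 0.53 × 6.5323% = 4.6879%
E(R_m) = R_f + MRP = 4.6879% + 6.5323% = 11.22%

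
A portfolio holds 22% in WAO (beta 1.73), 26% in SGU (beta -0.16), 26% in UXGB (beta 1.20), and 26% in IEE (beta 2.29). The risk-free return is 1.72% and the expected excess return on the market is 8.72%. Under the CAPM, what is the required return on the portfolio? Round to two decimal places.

β_P = Σ w_i β_i = 0.22×1.73 + 0.26×-0.16 + 0.26×1.20 + 0.26×2.29 = 1.2464
E(R_P) = R_f + β_P × MRP = 1.72% + 1.2464 × 8.72% = 12.59%

12.59%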